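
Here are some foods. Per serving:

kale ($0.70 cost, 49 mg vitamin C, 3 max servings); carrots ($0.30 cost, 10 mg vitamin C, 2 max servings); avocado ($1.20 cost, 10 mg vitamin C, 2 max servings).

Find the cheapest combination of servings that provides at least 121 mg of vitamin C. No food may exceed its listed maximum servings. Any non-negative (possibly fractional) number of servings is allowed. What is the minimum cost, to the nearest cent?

Cost per mg of vitamin C: kale $0.0143, carrots $0.0300, avocado $0.1200.
Take 2.469 servings of kale: +121.0 mg vitamin C for $1.73 (total $1.73, still need 0.0 mg).
Greedy by cheapest-per-mg is optimal for a single linear constraint, so the minimum cost is $1.73.

$1.73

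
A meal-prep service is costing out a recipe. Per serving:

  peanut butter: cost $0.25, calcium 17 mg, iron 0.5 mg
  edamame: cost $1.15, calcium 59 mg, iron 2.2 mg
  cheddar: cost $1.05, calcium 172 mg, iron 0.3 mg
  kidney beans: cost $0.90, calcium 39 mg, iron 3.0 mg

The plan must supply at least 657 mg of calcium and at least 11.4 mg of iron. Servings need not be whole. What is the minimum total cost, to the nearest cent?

$6.33

Check every corner: each single food scaled to meet both minima, and each pair solved so both constraints bind.
peanut butter only: max(657/17, 11.4/0.5) = 38.65 servings → $9.66.
edamame only: max(657/59, 11.4/2.2) = 11.14 servings → $12.81.
cheddar only: max(657/172, 11.4/0.3) = 38 servings → $39.90.
kidney beans only: max(657/39, 11.4/3.0) = 16.85 servings → $15.16.
peanut butter + edamame: the both-tight solution has a negative serving — not a feasible corner.
peanut butter + cheddar with both tight: 21.8 servings and 1.665 servings → $7.20.
peanut butter + kidney beans with both targets exact would need a negative amount; discard.
edamame + cheddar with both tight: 4.89 servings and 2.143 servings → $7.87.
edamame + kidney beans: intersection lies outside the first quadrant.
cheddar + kidney beans with both tight: 3.027 servings and 3.497 servings → $6.33.
The minimum over all feasible corners is $6.33.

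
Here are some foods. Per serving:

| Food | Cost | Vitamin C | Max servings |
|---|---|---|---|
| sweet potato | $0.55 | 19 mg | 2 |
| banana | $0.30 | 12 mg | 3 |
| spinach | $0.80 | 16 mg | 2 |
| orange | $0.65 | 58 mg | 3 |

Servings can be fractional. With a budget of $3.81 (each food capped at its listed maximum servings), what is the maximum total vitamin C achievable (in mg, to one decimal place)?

243.2 mg

Vitamin C per dollar: orange 89.23, banana 40, sweet potato 34.55, spinach 20.
Take 3 servings of orange: spends $1.95, +174.0 mg vitamin C (running total 174.0 mg).
Take 3 servings of banana: spends $0.90, +36.0 mg vitamin C (running total 210.0 mg).
Take 1.745 servings of sweet potato: spends $0.96, +33.2 mg vitamin C (running total 243.2 mg).
Filling greedily by vitamin C-per-dollar is optimal for one linear limit, giving 243.2 mg.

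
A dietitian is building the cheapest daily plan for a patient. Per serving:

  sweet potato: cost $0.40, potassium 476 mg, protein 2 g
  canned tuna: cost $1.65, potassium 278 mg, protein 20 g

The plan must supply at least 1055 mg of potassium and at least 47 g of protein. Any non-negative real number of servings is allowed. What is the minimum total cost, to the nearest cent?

This is a tiny linear program; its minimum lies at a vertex of the feasible set. List the vertices and price them.
sweet potato only: max(1055/476, 47/2) = 23.5 servings → $9.40.
canned tuna only: max(1055/278, 47/20) = 3.795 servings → $6.26.
sweet potato + canned tuna with both tight: 0.8963 servings and 2.26 servings → $4.09.
The minimum over all feasible corners is $4.09.

$4.09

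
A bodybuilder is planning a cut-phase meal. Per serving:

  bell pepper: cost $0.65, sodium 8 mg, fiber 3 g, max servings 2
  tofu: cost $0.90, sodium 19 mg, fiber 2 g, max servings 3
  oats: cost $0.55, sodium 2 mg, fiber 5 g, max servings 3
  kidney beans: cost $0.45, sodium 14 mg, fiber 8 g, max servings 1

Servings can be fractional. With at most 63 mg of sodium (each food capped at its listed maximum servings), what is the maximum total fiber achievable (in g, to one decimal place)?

Fiber per mg sodium: oats 2.5, kidney beans 0.5714, bell pepper 0.375, tofu 0.1053.
Take 3 servings of oats: uses 6 mg sodium, +15.0 g fiber (running total 15.0 g).
Take 1 serving of kidney beans: uses 14 mg sodium, +8.0 g fiber (running total 23.0 g).
Take 2 servings of bell pepper: uses 16 mg sodium, +6.0 g fiber (running total 29.0 g).
Take 1.421 servings of tofu: uses 27 mg sodium, +2.8 g fiber (running total 31.8 g).
Greedy by best ratio exhausts the sodium allowance optimally: 31.8 g.

31.8 g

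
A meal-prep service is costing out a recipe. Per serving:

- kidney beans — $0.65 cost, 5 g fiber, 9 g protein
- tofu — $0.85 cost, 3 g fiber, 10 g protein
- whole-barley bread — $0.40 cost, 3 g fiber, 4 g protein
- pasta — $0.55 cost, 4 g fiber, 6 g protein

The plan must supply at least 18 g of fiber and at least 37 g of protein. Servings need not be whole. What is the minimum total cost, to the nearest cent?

Two binding constraints pin down two serving amounts, so the optimal mix uses at most two foods. The candidates are each food alone (scaled to the tighter of fiber/protein) and each pair with both constraints tight.
kidney beans only: max(18/5, 37/9) = 4.111 servings → $2.67.
tofu only: max(18/3, 37/10) = 6 servings → $5.10.
whole-barley bread only: max(18/3, 37/4) = 9.25 servings → $3.70.
pasta only: max(18/4, 37/6) = 6.167 servings → $3.39.
kidney beans + tofu with both tight: 3 servings and 1 serving → $2.80.
kidney beans + whole-barley bread with both targets exact would need a negative amount; discard.
kidney beans + pasta: the both-tight solution has a negative serving — not a feasible corner.
tofu + whole-barley bread with both tight: 2.167 servings and 3.833 servings → $3.38.
tofu + pasta with both tight: 1.818 servings and 3.136 servings → $3.27.
whole-barley bread + pasta with both targets exact would need a negative amount; discard.
So the least-cost plan costs $2.67.

$2.67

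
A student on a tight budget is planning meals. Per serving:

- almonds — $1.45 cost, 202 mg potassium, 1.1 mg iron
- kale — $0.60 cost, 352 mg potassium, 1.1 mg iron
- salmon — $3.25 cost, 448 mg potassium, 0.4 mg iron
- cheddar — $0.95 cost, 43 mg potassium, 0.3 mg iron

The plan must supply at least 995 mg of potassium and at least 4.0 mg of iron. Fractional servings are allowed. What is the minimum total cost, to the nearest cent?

$2.18

The cheapest plan sits at a corner of the feasible region — with two constraints it uses at most two foods.
almonds only: max(995/202, 4.0/1.1) = 4.926 servings → $7.14.
kale only: max(995/352, 4.0/1.1) = 3.636 servings → $2.18.
salmon only: max(995/448, 4.0/0.4) = 10 servings → $32.50.
cheddar only: max(995/43, 4.0/0.3) = 23.14 servings → $21.98.
almonds + kale with both tight: 1.9 servings and 1.736 servings → $3.80.
almonds + salmon with both tight: 3.383 servings and 0.6954 servings → $7.17.
almonds + cheddar: intersection lies outside the first quadrant.
kale + salmon with both targets exact would need a negative amount; discard.
kale + cheddar with both tight: 2.17 servings and 5.377 servings → $6.41.
salmon + cheddar with both tight: 1.079 servings and 11.89 servings → $14.81.
The minimum over all feasible corners is $2.18.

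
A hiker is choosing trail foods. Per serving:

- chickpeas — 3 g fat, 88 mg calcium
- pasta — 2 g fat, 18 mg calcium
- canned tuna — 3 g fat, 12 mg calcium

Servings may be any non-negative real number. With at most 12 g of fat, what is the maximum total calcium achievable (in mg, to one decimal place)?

352.0 mg

Calcium per g fat: chickpeas 29.33, pasta 9, canned tuna 4.
With no serving limits, spend the whole fat allowance on chickpeas: 12 g / 3 g × 88 mg = 352.0 mg.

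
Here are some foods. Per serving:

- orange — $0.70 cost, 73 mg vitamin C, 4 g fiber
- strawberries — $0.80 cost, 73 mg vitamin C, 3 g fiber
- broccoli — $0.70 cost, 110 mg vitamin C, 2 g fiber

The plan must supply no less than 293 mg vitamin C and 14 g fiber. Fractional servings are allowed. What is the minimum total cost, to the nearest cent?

A basic optimal solution has at most two foods positive. Try each food alone and each pair with both targets met exactly.
orange only: max(293/73, 14/4) = 4.014 servings → $2.81.
strawberries only: max(293/73, 14/3) = 4.667 servings → $3.73.
broccoli only: max(293/110, 14/2) = 7 servings → $4.90.
orange + strawberries with both tight: 1.959 servings and 2.055 servings → $3.02.
orange + broccoli with both tight: 3.245 servings and 0.5102 servings → $2.63.
strawberries + broccoli with both targets exact would need a negative amount; discard.
So the least-cost plan costs $2.63.

$2.63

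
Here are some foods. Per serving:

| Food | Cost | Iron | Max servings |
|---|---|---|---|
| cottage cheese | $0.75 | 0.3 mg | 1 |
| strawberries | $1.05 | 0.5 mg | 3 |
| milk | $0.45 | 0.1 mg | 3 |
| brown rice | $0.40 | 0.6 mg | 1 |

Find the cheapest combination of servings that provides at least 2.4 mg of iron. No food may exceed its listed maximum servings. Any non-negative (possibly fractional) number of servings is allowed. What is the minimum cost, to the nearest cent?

$4.30

Cost per mg of iron: brown rice $0.6667, strawberries $2.1000, cottage cheese $2.5000, milk $4.5000.
Take 1 serving of brown rice: +0.6 mg iron for $0.40 (total $0.40, still need 1.8 mg).
Take 3 servings of strawberries: +1.5 mg iron for $3.15 (total $3.55, still need 0.3 mg).
Take 1 serving of cottage cheese: +0.3 mg iron for $0.75 (total $4.30, still need 0.0 mg).
Filling from the cheapest source first is optimal under one linear minimum: $4.30.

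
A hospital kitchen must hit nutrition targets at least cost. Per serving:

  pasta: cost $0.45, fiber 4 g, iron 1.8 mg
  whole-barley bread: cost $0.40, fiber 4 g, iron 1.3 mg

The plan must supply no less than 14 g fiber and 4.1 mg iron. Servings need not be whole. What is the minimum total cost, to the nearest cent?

$1.40

pasta only: max(14/4, 4.1/1.8) = 3.5 servings → $1.57.
whole-barley bread only: max(14/4, 4.1/1.3) = 3.5 servings → $1.40.
pasta + whole-barley bread: the both-tight solution has a negative serving — not a feasible corner.
So the least-cost plan costs $1.40.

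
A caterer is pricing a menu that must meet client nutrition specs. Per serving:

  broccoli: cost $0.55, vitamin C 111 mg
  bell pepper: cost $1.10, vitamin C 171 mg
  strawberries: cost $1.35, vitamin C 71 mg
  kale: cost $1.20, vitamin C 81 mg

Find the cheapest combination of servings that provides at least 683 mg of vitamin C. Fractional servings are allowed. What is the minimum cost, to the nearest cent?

Cost per mg of vitamin C: broccoli $0.0050, bell pepper $0.0064, kale $0.0148, strawberries $0.0190.
With no serving limits, use only broccoli: 683 mg / 111 mg = 6.153 servings × $0.55 = $3.38.

$3.38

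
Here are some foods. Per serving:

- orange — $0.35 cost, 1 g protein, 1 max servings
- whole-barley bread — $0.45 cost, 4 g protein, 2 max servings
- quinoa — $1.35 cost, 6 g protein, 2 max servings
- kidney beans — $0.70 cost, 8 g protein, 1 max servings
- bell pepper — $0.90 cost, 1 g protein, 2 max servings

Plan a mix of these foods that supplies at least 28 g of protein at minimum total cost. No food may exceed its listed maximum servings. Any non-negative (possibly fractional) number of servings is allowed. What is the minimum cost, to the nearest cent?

$4.30

Cost per g of protein: kidney beans $0.0875, whole-barley bread $0.1125, quinoa $0.2250, orange $0.3500, bell pepper $0.9000.
Take 1 serving of kidney beans: +8.0 g protein for $0.70 (total $0.70, still need 20.0 g).
Take 2 servings of whole-barley bread: +8.0 g protein for $0.90 (total $1.60, still need 12.0 g).
Take 2 servings of quinoa: +12.0 g protein for $2.70 (total $4.30, still need 0.0 g).
Filling from the cheapest source first is optimal under one linear minimum: $4.30.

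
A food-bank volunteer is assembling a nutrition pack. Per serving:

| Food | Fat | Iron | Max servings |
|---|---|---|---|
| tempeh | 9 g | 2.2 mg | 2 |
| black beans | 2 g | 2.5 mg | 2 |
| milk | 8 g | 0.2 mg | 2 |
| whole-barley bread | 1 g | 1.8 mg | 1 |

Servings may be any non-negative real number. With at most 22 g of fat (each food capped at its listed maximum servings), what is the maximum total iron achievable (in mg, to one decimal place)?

Iron per g fat: whole-barley bread 1.8, black beans 1.25, tempeh 0.2444, milk 0.025.
Take 1 serving of whole-barley bread: uses 1 g fat, +1.8 mg iron (running total 1.8 mg).
Take 2 servings of black beans: uses 4 g fat, +5.0 mg iron (running total 6.8 mg).
Take 1.889 servings of tempeh: uses 17 g fat, +4.2 mg iron (running total 11.0 mg).
Filling greedily by iron-per-g fat is optimal for one linear limit, giving 11.0 mg.

11.0 mg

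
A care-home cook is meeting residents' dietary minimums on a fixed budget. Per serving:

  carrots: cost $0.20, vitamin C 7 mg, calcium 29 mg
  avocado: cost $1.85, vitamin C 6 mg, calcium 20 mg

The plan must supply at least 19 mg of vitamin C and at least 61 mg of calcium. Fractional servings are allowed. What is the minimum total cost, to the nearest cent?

Two binding constraints pin down two serving amounts, so the optimal mix uses at most two foods. The candidates are each food alone (scaled to the tighter of vitamin C/calcium) and each pair with both constraints tight.
carrots only: max(19/7, 61/29) = 2.714 servings → $0.54.
avocado only: max(19/6, 61/20) = 3.167 servings → $5.86.
carrots + avocado: intersection lies outside the first quadrant.
Cheapest feasible corner: $0.54.

$0.54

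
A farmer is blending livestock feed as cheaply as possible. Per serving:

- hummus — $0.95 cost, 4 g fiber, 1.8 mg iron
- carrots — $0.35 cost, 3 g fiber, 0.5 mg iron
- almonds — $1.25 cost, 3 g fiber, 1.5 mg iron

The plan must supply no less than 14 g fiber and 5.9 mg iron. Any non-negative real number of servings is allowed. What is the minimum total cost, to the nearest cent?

$3.15

Check every corner: each single food scaled to meet both minima, and each pair solved so both constraints bind.
hummus only: max(14/4, 5.9/1.8) = 3.5 servings → $3.33.
carrots only: max(14/3, 5.9/0.5) = 11.8 servings → $4.13.
almonds only: max(14/3, 5.9/1.5) = 4.667 servings → $5.83.
hummus + carrots with both tight: 3.147 servings and 0.4706 servings → $3.15.
hummus + almonds with both targets exact would need a negative amount; discard.
carrots + almonds with both tight: 1.1 servings and 3.567 servings → $4.84.
Cheapest feasible corner: $3.15.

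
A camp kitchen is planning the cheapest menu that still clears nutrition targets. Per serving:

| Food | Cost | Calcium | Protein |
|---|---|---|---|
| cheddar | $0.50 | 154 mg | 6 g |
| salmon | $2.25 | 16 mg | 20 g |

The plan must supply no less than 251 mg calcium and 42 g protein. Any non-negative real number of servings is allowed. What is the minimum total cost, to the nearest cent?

This is a tiny linear program; its minimum lies at a vertex of the feasible set. List the vertices and price them.
cheddar only: max(251/154, 42/6) = 7 servings → $3.50.
salmon only: max(251/16, 42/20) = 15.69 servings → $35.30.
cheddar + salmon with both tight: 1.457 servings and 1.663 servings → $4.47.
Cheapest feasible corner: $3.50.

$3.50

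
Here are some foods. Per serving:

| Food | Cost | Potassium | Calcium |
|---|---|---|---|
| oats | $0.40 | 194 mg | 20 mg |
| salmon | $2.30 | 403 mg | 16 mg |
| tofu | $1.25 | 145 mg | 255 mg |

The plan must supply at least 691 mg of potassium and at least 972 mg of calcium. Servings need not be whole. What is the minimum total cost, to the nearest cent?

Compare the cost at each extreme point of the feasible region.
oats only: max(691/194, 972/20) = 48.6 servings → $19.44.
salmon only: max(691/403, 972/16) = 60.75 servings → $139.72.
tofu only: max(691/145, 972/255) = 4.766 servings → $5.96.
oats + salmon: the both-tight solution has a negative serving — not a feasible corner.
oats + tofu with both tight: 0.7572 servings and 3.752 servings → $4.99.
salmon + tofu with both tight: 0.3511 servings and 3.79 servings → $5.54.
So the least-cost plan costs $4.99.

$4.99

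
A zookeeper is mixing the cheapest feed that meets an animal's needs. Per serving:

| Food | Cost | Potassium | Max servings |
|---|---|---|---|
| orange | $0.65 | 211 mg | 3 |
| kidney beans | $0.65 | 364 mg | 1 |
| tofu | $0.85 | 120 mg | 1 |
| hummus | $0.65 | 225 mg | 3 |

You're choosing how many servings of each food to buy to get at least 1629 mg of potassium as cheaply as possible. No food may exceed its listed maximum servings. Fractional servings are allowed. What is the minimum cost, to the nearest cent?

$4.42

Cost per mg of potassium: kidney beans $0.0018, hummus $0.0029, orange $0.0031, tofu $0.0071.
Take 1 serving of kidney beans: +364.0 mg potassium for $0.65 (total $0.65, still need 1265.0 mg).
Take 3 servings of hummus: +675.0 mg potassium for $1.95 (total $2.60, still need 590.0 mg).
Take 2.796 servings of orange: +590.0 mg potassium for $1.82 (total $4.42, still need 0.0 mg).
Filling from the cheapest source first is optimal under one linear minimum: $4.42.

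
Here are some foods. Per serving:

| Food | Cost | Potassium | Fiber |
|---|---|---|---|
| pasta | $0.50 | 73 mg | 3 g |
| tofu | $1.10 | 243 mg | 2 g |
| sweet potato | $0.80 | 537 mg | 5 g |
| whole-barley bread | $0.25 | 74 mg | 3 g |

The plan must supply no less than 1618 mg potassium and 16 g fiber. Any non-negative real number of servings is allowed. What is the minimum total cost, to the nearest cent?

$2.47

At the optimum either one food covers both requirements or two foods hit both targets exactly; no other combination can be cheaper.
pasta only: max(1618/73, 16/3) = 22.16 servings → $11.08.
tofu only: max(1618/243, 16/2) = 8 servings → $8.80.
sweet potato only: max(1618/537, 16/5) = 3.2 servings → $2.56.
whole-barley bread only: max(1618/74, 16/3) = 21.86 servings → $5.47.
pasta + tofu with both tight: 1.118 servings and 6.322 servings → $7.51.
pasta + sweet potato with both tight: 0.4029 servings and 2.958 servings → $2.57.
pasta + whole-barley bread: intersection lies outside the first quadrant.
tofu + sweet potato: intersection lies outside the first quadrant.
tofu + whole-barley bread with both tight: 6.317 servings and 1.122 servings → $7.23.
sweet potato + whole-barley bread with both tight: 2.957 servings and 0.4045 servings → $2.47.
So the least-cost plan costs $2.47.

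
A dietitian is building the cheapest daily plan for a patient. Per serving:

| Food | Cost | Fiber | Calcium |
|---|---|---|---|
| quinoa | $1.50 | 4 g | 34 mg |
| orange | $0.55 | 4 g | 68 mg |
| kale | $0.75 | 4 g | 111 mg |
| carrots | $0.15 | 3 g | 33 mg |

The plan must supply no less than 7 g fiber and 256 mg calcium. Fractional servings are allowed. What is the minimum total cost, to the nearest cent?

$1.16

For a min-cost LP with two ≥-constraints, a basic feasible solution has at most two positive variables.
quinoa only: max(7/4, 256/34) = 7.529 servings → $11.29.
orange only: max(7/4, 256/68) = 3.765 servings → $2.07.
kale only: max(7/4, 256/111) = 2.306 servings → $1.73.
carrots only: max(7/3, 256/33) = 7.758 servings → $1.16.
quinoa + orange: the both-tight solution has a negative serving — not a feasible corner.
quinoa + kale: the both-tight solution has a negative serving — not a feasible corner.
quinoa + carrots: intersection lies outside the first quadrant.
orange + kale: the both-tight solution has a negative serving — not a feasible corner.
orange + carrots: intersection lies outside the first quadrant.
kale + carrots with both targets exact would need a negative amount; discard.
Cheapest feasible corner: $1.16.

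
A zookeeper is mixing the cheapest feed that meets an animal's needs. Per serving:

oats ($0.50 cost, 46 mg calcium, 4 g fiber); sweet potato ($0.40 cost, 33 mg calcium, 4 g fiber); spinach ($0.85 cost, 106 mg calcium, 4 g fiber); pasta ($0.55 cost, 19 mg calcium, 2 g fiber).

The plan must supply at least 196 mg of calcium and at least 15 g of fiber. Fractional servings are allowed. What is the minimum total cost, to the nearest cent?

$1.95

Compare the cost at each extreme point of the feasible region.
oats only: max(196/46, 15/4) = 4.261 servings → $2.13.
sweet potato only: max(196/33, 15/4) = 5.939 servings → $2.38.
spinach only: max(196/106, 15/4) = 3.75 servings → $3.19.
pasta only: max(196/19, 15/2) = 10.32 servings → $5.67.
oats + sweet potato with both targets exact would need a negative amount; discard.
oats + spinach with both tight: 3.358 servings and 0.3917 servings → $2.01.
oats + pasta with both targets exact would need a negative amount; discard.
sweet potato + spinach with both tight: 2.76 servings and 0.9897 servings → $1.95.
sweet potato + pasta: intersection lies outside the first quadrant.
spinach + pasta with both tight: 0.7868 servings and 5.926 servings → $3.93.
So the least-cost plan costs $1.95.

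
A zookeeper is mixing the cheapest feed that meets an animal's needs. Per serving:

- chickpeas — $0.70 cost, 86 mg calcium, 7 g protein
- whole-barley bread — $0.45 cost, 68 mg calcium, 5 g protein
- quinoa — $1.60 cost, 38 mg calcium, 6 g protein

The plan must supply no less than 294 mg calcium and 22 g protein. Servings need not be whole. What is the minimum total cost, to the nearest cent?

$1.98

Two binding constraints pin down two serving amounts, so the optimal mix uses at most two foods. The candidates are each food alone (scaled to the tighter of calcium/protein) and each pair with both constraints tight.
chickpeas only: max(294/86, 22/7) = 3.419 servings → $2.39.
whole-barley bread only: max(294/68, 22/5) = 4.4 servings → $1.98.
quinoa only: max(294/38, 22/6) = 7.737 servings → $12.38.
chickpeas + whole-barley bread with both tight: 0.5652 servings and 3.609 servings → $2.02.
chickpeas + quinoa: intersection lies outside the first quadrant.
whole-barley bread + quinoa with both tight: 4.257 servings and 0.1193 servings → $2.11.
Cheapest feasible corner: $1.98.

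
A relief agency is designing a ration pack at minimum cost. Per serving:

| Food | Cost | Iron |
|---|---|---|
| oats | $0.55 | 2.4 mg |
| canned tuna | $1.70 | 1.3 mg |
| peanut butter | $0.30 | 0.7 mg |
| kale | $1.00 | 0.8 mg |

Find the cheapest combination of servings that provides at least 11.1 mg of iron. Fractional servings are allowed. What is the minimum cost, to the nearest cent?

$2.54

Cost per mg of iron: oats $0.2292, peanut butter $0.4286, kale $1.2500, canned tuna $1.3077.
With no serving limits, use only oats: 11.1 mg / 2.4 mg = 4.625 servings × $0.55 = $2.54.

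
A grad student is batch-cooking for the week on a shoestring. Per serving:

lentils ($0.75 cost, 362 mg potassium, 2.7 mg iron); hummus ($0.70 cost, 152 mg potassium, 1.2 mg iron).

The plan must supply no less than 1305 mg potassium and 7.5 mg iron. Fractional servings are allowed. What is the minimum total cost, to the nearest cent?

At the optimum either one food covers both requirements or two foods hit both targets exactly; no other combination can be cheaper.
lentils only: max(1305/362, 7.5/2.7) = 3.605 servings → $2.70.
hummus only: max(1305/152, 7.5/1.2) = 8.586 servings → $6.01.
lentils + hummus: intersection lies outside the first quadrant.
Cheapest feasible corner: $2.70.

$2.70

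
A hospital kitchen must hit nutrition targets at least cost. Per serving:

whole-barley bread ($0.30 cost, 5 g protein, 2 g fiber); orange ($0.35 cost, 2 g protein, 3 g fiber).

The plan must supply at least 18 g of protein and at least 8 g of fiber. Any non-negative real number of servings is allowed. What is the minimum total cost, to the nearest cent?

whole-barley bread only: max(18/5, 8/2) = 4 servings → $1.20.
orange only: max(18/2, 8/3) = 9 servings → $3.15.
whole-barley bread + orange with both tight: 3.455 servings and 0.3636 servings → $1.16.
Cheapest feasible corner: $1.16.

$1.16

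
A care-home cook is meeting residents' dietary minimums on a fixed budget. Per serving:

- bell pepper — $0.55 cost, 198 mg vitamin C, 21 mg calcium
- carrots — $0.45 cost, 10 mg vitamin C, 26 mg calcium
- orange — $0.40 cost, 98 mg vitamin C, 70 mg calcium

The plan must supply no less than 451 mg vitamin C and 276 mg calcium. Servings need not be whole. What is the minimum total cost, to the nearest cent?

For a min-cost LP with two ≥-constraints, a basic feasible solution has at most two positive variables.
bell pepper only: max(451/198, 276/21) = 13.14 servings → $7.23.
carrots only: max(451/10, 276/26) = 45.1 servings → $20.30.
orange only: max(451/98, 276/70) = 4.602 servings → $1.84.
bell pepper + carrots with both tight: 1.816 servings and 9.149 servings → $5.12.
bell pepper + orange with both tight: 0.3832 servings and 3.828 servings → $1.74.
carrots + orange: the both-tight solution has a negative serving — not a feasible corner.
The minimum over all feasible corners is $1.74.

$1.74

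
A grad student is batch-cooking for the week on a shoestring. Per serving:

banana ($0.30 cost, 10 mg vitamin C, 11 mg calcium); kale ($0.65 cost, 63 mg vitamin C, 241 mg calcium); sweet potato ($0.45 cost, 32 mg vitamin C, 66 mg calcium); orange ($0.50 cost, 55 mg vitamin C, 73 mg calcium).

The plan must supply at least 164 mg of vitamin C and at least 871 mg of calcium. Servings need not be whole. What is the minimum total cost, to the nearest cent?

$2.35

For a min-cost LP with two ≥-constraints, a basic feasible solution has at most two positive variables.
banana only: max(164/10, 871/11) = 79.18 servings → $23.75.
kale only: max(164/63, 871/241) = 3.614 servings → $2.35.
sweet potato only: max(164/32, 871/66) = 13.2 servings → $5.94.
orange only: max(164/55, 871/73) = 11.93 servings → $5.97.
banana + kale: the both-tight solution has a negative serving — not a feasible corner.
banana + sweet potato: intersection lies outside the first quadrant.
banana + orange with both targets exact would need a negative amount; discard.
kale + sweet potato with both targets exact would need a negative amount; discard.
kale + orange: the both-tight solution has a negative serving — not a feasible corner.
sweet potato + orange with both targets exact would need a negative amount; discard.
Cheapest feasible corner: $2.35.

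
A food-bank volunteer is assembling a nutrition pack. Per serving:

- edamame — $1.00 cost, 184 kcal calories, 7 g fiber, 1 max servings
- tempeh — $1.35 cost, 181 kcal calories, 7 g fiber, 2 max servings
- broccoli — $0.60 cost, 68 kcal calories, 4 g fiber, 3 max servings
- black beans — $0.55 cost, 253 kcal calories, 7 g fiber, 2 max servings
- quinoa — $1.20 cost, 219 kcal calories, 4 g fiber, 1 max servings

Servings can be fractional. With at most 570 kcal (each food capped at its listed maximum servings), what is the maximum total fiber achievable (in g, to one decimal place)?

26.2 g

Fiber per kcal: broccoli 0.05882, tempeh 0.03867, edamame 0.03804, black beans 0.02767, quinoa 0.01826.
Take 3 servings of broccoli: uses 204 kcal, +12.0 g fiber (running total 12.0 g).
Take 2 servings of tempeh: uses 362 kcal, +14.0 g fiber (running total 26.0 g).
Take 0.02174 servings of edamame: uses 4 kcal, +0.2 g fiber (running total 26.2 g).
Greedy by best ratio exhausts the calories allowance optimally: 26.2 g.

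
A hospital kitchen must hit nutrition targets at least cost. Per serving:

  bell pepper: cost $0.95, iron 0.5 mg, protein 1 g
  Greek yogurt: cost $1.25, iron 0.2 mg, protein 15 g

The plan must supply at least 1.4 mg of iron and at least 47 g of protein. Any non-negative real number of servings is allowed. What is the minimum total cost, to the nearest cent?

$5.29

Compare the cost at each extreme point of the feasible region.
bell pepper only: max(1.4/0.5, 47/1) = 47 servings → $44.65.
Greek yogurt only: max(1.4/0.2, 47/15) = 7 servings → $8.75.
bell pepper + Greek yogurt with both tight: 1.589 servings and 3.027 servings → $5.29.
The minimum over all feasible corners is $5.29.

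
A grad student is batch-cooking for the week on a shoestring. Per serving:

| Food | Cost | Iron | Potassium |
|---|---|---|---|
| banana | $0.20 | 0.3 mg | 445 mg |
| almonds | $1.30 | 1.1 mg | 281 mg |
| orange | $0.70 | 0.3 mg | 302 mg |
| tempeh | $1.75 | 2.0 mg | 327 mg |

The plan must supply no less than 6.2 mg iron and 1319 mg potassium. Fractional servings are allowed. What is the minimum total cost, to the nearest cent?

$4.13

Compare the cost at each extreme point of the feasible region.
banana only: max(6.2/0.3, 1319/445) = 20.67 servings → $4.13.
almonds only: max(6.2/1.1, 1319/281) = 5.636 servings → $7.33.
orange only: max(6.2/0.3, 1319/302) = 20.67 servings → $14.47.
tempeh only: max(6.2/2.0, 1319/327) = 4.034 servings → $7.06.
banana + almonds with both targets exact would need a negative amount; discard.
banana + orange: the both-tight solution has a negative serving — not a feasible corner.
banana + tempeh with both tight: 0.7711 servings and 2.984 servings → $5.38.
almonds + orange: the both-tight solution has a negative serving — not a feasible corner.
almonds + tempeh with both tight: 3.018 servings and 1.44 servings → $6.44.
orange + tempeh with both tight: 1.207 servings and 2.919 servings → $5.95.
The minimum over all feasible corners is $4.13.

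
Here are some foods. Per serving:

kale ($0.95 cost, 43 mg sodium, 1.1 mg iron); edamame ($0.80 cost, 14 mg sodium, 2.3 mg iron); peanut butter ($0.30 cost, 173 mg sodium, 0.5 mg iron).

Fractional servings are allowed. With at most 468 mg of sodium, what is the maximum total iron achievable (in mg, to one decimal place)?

76.9 mg

Iron per mg sodium: edamame 0.1643, kale 0.02558, peanut butter 0.00289.
With no serving limits, spend the whole sodium allowance on edamame: 468 mg / 14 mg × 2.3 mg = 76.9 mg.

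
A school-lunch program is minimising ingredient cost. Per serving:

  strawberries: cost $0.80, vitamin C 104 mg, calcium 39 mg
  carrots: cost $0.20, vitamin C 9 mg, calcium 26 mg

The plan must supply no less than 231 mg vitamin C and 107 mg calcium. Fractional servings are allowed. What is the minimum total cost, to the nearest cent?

Two binding constraints pin down two serving amounts, so the optimal mix uses at most two foods. The candidates are each food alone (scaled to the tighter of vitamin C/calcium) and each pair with both constraints tight.
strawberries only: max(231/104, 107/39) = 2.744 servings → $2.19.
carrots only: max(231/9, 107/26) = 25.67 servings → $5.13.
strawberries + carrots with both tight: 2.143 servings and 0.9006 servings → $1.89.
So the least-cost plan costs $1.89.

$1.89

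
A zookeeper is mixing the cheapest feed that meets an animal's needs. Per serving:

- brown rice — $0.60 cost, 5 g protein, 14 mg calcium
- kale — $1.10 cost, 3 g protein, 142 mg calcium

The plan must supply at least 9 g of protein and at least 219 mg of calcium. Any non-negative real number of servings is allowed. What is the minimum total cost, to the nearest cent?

With two linear requirements the optimum uses one or two foods; enumerate the corners.
brown rice only: max(9/5, 219/14) = 15.64 servings → $9.39.
kale only: max(9/3, 219/142) = 3 servings → $3.30.
brown rice + kale with both tight: 0.9296 servings and 1.451 servings → $2.15.
So the least-cost plan costs $2.15.

$2.15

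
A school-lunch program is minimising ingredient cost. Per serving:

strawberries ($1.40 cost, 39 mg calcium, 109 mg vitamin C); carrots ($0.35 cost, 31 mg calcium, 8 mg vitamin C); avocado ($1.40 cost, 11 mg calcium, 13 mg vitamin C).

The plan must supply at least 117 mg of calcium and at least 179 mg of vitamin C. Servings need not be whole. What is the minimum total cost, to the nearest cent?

strawberries only: max(117/39, 179/109) = 3 servings → $4.20.
carrots only: max(117/31, 179/8) = 22.38 servings → $7.83.
avocado only: max(117/11, 179/13) = 13.77 servings → $19.28.
strawberries + carrots with both tight: 1.504 servings and 1.882 servings → $2.76.
strawberries + avocado with both tight: 0.6474 servings and 8.341 servings → $12.58.
carrots + avocado with both targets exact would need a negative amount; discard.
Cheapest feasible corner: $2.76.

$2.76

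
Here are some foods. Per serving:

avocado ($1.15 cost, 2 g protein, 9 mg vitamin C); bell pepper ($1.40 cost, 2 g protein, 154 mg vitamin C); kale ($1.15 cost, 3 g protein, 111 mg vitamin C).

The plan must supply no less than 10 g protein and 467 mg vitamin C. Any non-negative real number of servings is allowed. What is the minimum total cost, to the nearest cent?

With two linear requirements the optimum uses one or two foods; enumerate the corners.
avocado only: max(10/2, 467/9) = 51.89 servings → $59.67.
bell pepper only: max(10/2, 467/154) = 5 servings → $7.00.
kale only: max(10/3, 467/111) = 4.207 servings → $4.84.
avocado + bell pepper with both tight: 2.09 servings and 2.91 servings → $6.48.
avocado + kale with both targets exact would need a negative amount; discard.
bell pepper + kale with both tight: 1.212 servings and 2.525 servings → $4.60.
The minimum over all feasible corners is $4.60.

$4.60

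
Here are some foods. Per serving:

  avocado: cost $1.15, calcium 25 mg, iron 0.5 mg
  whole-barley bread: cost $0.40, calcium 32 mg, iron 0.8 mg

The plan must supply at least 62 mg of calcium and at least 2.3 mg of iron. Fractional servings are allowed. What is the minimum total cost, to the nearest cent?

$1.15

Two binding constraints pin down two serving amounts, so the optimal mix uses at most two foods. The candidates are each food alone (scaled to the tighter of calcium/iron) and each pair with both constraints tight.
avocado only: max(62/25, 2.3/0.5) = 4.6 servings → $5.29.
whole-barley bread only: max(62/32, 2.3/0.8) = 2.875 servings → $1.15.
avocado + whole-barley bread: intersection lies outside the first quadrant.
So the least-cost plan costs $1.15.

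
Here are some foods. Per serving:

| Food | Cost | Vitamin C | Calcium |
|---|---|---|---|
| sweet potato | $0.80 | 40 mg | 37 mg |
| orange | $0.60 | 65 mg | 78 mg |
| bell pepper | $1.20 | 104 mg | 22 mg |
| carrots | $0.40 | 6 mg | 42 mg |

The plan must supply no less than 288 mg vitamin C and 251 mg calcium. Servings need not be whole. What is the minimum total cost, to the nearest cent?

Minimising a linear cost over {vitamin C ≥ 288, calcium ≥ 251, servings ≥ 0} — the optimum is at a vertex, using one or two foods.
sweet potato only: max(288/40, 251/37) = 7.2 servings → $5.76.
orange only: max(288/65, 251/78) = 4.431 servings → $2.66.
bell pepper only: max(288/104, 251/22) = 11.41 servings → $13.69.
carrots only: max(288/6, 251/42) = 48 servings → $19.20.
sweet potato + orange: intersection lies outside the first quadrant.
sweet potato + bell pepper with both tight: 6.66 servings and 0.2075 servings → $5.58.
sweet potato + carrots: the both-tight solution has a negative serving — not a feasible corner.
orange + bell pepper with both tight: 2.958 servings and 0.9202 servings → $2.88.
orange + carrots: intersection lies outside the first quadrant.
bell pepper + carrots with both tight: 2.5 servings and 4.667 servings → $4.87.
The minimum over all feasible corners is $2.66.

$2.66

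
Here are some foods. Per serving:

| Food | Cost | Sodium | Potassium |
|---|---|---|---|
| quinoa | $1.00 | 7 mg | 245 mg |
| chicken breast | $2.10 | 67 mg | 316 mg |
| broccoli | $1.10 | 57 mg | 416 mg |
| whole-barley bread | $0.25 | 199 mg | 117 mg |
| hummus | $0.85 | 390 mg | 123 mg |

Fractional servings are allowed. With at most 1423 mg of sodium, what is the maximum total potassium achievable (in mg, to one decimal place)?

49805.0 mg

Potassium per mg sodium: quinoa 35, broccoli 7.298, chicken breast 4.716, whole-barley bread 0.5879, hummus 0.3154.
With no serving limits, spend the whole sodium allowance on quinoa: 1423 mg / 7 mg × 245 mg = 49805.0 mg.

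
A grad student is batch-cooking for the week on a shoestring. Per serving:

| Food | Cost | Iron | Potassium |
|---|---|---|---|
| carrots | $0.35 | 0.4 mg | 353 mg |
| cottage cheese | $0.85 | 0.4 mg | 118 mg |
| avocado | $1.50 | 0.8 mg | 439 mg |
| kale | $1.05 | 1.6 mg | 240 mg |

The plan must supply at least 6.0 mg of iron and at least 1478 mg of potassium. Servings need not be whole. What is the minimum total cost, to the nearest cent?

This is a tiny linear program; its minimum lies at a vertex of the feasible set. List the vertices and price them.
carrots only: max(6.0/0.4, 1478/353) = 15 servings → $5.25.
cottage cheese only: max(6.0/0.4, 1478/118) = 15 servings → $12.75.
avocado only: max(6.0/0.8, 1478/439) = 7.5 servings → $11.25.
kale only: max(6.0/1.6, 1478/240) = 6.158 servings → $6.47.
carrots + cottage cheese: the both-tight solution has a negative serving — not a feasible corner.
carrots + avocado: intersection lies outside the first quadrant.
carrots + kale with both tight: 1.973 servings and 3.257 servings → $4.11.
cottage cheese + avocado: intersection lies outside the first quadrant.
cottage cheese + kale with both tight: 9.966 servings and 1.259 servings → $9.79.
avocado + kale with both tight: 1.812 servings and 2.844 servings → $5.70.
The minimum over all feasible corners is $4.11.

$4.11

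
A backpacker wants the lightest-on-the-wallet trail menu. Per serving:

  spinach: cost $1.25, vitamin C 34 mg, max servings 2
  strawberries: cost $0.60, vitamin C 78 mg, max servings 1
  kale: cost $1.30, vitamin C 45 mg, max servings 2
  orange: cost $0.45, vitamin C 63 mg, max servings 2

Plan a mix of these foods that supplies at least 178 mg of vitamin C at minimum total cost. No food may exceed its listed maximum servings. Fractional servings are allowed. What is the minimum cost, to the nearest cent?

$1.30

Cost per mg of vitamin C: orange $0.0071, strawberries $0.0077, kale $0.0289, spinach $0.0368.
Take 2 servings of orange: +126.0 mg vitamin C for $0.90 (total $0.90, still need 52.0 mg).
Take 0.6667 servings of strawberries: +52.0 mg vitamin C for $0.40 (total $1.30, still need 0.0 mg).
Filling from the cheapest source first is optimal under one linear minimum: $1.30.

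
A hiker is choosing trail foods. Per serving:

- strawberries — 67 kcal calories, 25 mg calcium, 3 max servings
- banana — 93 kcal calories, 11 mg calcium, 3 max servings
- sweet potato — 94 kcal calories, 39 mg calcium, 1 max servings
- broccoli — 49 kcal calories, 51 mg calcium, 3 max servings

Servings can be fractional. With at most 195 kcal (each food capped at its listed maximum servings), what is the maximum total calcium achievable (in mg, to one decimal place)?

Calcium per kcal: broccoli 1.041, sweet potato 0.4149, strawberries 0.3731, banana 0.1183.
Take 3 servings of broccoli: uses 147 kcal, +153.0 mg calcium (running total 153.0 mg).
Take 0.5106 servings of sweet potato: uses 48 kcal, +19.9 mg calcium (running total 172.9 mg).
Filling greedily by calcium-per-kcal is optimal for one linear limit, giving 172.9 mg.

172.9 mg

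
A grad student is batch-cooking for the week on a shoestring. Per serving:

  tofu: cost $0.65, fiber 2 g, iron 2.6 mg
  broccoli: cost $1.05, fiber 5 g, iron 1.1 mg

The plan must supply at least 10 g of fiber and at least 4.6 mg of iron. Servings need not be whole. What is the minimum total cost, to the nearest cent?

A basic optimal solution has at most two foods positive. Try each food alone and each pair with both targets met exactly.
tofu only: max(10/2, 4.6/2.6) = 5 servings → $3.25.
broccoli only: max(10/5, 4.6/1.1) = 4.182 servings → $4.39.
tofu + broccoli with both tight: 1.111 servings and 1.556 servings → $2.36.
Cheapest feasible corner: $2.36.

$2.36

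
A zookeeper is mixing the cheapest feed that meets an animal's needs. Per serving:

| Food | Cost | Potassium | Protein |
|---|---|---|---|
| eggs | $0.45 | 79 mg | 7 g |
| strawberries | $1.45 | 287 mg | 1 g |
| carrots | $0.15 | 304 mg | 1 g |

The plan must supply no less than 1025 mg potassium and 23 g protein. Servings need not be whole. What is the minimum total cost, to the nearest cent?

With two linear requirements the optimum uses one or two foods; enumerate the corners.
eggs only: max(1025/79, 23/7) = 12.97 servings → $5.84.
strawberries only: max(1025/287, 23/1) = 23 servings → $33.35.
carrots only: max(1025/304, 23/1) = 23 servings → $3.45.
eggs + strawberries with both tight: 2.889 servings and 2.776 servings → $5.33.
eggs + carrots with both tight: 2.912 servings and 2.615 servings → $1.70.
strawberries + carrots: the both-tight solution has a negative serving — not a feasible corner.
The minimum over all feasible corners is $1.70.

$1.70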